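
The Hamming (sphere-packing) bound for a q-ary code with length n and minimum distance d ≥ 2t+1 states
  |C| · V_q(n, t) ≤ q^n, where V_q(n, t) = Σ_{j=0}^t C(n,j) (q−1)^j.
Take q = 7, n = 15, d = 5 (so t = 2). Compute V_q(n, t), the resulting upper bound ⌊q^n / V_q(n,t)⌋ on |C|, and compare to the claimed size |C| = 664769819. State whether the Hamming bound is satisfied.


V_q(n, t) = 3871, q^n = 4747561509943, Hamming bound = 1226443169, |C| = 664769819 ≤ bound (satisfied).

Step 1: Compute V_q(n, t) = Σ_{j=0}^2 C(n, j) (q−1)^j.
  j = 0: C(15,0)·(6)^0 = 1·1 = 1.
  j = 1: C(15,1)·(6)^1 = 15·6 = 90.
  j = 2: C(15,2)·(6)^2 = 105·36 = 3780.
  V_q(n, t) = 1 + 90 + 3780 = 3871.
Step 2: q^n = 7^15 = 4747561509943.
Step 3: Hamming bound ⌊q^n / V_q(n,t)⌋ = ⌊4747561509943/3871⌋ = 1226443169.
Step 4: Compare |C| = 664769819 to 1226443169: satisfied.
The claimed |C| lies below the Hamming bound.


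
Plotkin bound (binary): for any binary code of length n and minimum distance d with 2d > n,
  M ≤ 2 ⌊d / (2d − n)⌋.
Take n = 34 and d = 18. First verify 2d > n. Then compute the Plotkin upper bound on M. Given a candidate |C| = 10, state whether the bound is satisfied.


Plotkin bound M ≤ 18; given |C| = 10 ≤ bound (satisfied).

Check applicability: 2d = 36, n = 34.
2d − n = 2 > 0, so Plotkin applies.
Compute d/(2d−n) = 18/2 ≈ 9.0000.
⌊d/(2d−n)⌋ = 9.
Plotkin bound: M ≤ 2·9 = 18.
Given |C| = 10, check: satisfied.
This |C| is below the Plotkin bound.


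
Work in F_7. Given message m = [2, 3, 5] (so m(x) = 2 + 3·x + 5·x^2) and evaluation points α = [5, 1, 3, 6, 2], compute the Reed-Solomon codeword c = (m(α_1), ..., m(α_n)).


c = [2, 3, 0, 4, 0]

Message polynomial: m(x) = 2 + 3·x + 5·x^2 (mod 7).
For each evaluation point α_i, compute m(α_i) mod 7:
  α_1 = 5: Horner steps 5 → 0 → 2, so m(5) = 2.
  α_2 = 1: Horner steps 5 → 1 → 3, so m(1) = 3.
  α_3 = 3: Horner steps 5 → 4 → 0, so m(3) = 0.
  α_4 = 6: Horner steps 5 → 5 → 4, so m(6) = 4.
  α_5 = 2: Horner steps 5 → 6 → 0, so m(2) = 0.
Codeword c = [2, 3, 0, 4, 0] ∈ F_7^5.


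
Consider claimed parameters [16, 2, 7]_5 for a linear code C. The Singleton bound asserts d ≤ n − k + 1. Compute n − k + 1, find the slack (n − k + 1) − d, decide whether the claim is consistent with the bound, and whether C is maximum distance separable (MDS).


Singleton RHS = n − k + 1 = 15, slack = 8, bound satisfied, not MDS.

Singleton bound: d ≤ n − k + 1.
Here n = 16, k = 2, so n − k + 1 = 15.
Given d = 7, check d ≤ 15: YES.
Slack = (n − k + 1) − d = 8.
The code is NOT MDS (slack = 8 > 0).
Description: the claimed parameters are [16, 2, 7]_5; such a code would be non-MDS.


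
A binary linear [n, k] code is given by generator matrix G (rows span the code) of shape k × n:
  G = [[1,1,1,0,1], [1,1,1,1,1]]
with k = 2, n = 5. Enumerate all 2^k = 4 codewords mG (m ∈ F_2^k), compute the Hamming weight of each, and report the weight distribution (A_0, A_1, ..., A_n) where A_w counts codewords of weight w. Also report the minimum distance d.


Weight distribution: A_0 = 1, A_1 = 1, A_4 = 1, A_5 = 1. Minimum distance d = 1.

Enumerate all 2^2 = 4 messages m ∈ F_2^2.
For each, compute codeword c = mG in F_2^5, then tally its weight.
  m = 00 → c = 00000, weight = 0.
  m = 10 → c = 11101, weight = 4.
  m = 01 → c = 11111, weight = 5.
  m = 11 → c = 00010, weight = 1.
Tally weights:
  weight 0: 1 codewords.
  weight 1: 1 codewords.
  weight 4: 1 codewords.
  weight 5: 1 codewords.
Minimum distance d = smallest w > 0 with A_w > 0 = 1.
Sanity: Σ A_w = 4 = 2^2 = 4 ✓.


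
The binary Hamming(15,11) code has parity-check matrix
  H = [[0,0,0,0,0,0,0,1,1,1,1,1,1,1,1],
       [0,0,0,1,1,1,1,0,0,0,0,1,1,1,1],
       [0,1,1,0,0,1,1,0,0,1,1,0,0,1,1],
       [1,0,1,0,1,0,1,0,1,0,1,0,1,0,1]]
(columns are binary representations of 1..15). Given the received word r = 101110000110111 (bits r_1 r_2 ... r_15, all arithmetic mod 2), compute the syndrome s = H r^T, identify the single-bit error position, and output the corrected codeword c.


s = (1, 1, 1, 0)^T, error position = 14, corrected codeword c = 101110000110101

Compute s = H r^T mod 2 one row at a time:
  s_1 = 0 + 0 + 1 + 1 + 0 + 1 + 1 + 1 = 5 ≡ 1 (mod 2).
  s_2 = 1 + 1 + 0 + 0 + 0 + 1 + 1 + 1 = 5 ≡ 1 (mod 2).
  s_3 = 0 + 1 + 0 + 0 + 1 + 1 + 1 + 1 = 5 ≡ 1 (mod 2).
  s_4 = 1 + 1 + 1 + 0 + 0 + 1 + 1 + 1 = 6 ≡ 0 (mod 2).
s = (1, 1, 1, 0)^T — this equals column 14 of H (binary 1110), so error is at position 14.
Correct: flip bit 14 of r = 101110000110111 to get c = 101110000110101.


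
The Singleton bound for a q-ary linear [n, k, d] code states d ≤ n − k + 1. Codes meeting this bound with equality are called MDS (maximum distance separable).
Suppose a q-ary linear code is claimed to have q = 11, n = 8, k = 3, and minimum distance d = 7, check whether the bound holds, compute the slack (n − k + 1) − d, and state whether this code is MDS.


Singleton RHS = n − k + 1 = 6, slack = -1, bound violated (no such code; not MDS).

Singleton bound: d ≤ n − k + 1.
Here n = 8, k = 3, so n − k + 1 = 6.
Given d = 7, check d ≤ 6: NO.
Slack = (n − k + 1) − d = -1.
The slack is negative: d = 7 exceeds n − k + 1 = 6 by 1, so the Singleton bound is violated and no linear [8, 3, 7]_11 code can exist. In particular it is not MDS (MDS requires d = n − k + 1 exactly).
Description: the claimed parameters are [8, 3, 7]_11; such a code would be impossible (violates the Singleton bound).


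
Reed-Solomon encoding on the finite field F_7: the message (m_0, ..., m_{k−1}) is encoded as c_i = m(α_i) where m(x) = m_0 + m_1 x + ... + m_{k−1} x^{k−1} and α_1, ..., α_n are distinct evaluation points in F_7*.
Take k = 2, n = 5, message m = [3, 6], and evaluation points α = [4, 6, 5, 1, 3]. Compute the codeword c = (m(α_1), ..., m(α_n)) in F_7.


c = [6, 4, 5, 2, 0]

Message polynomial: m(x) = 3 + 6·x (mod 7).
For each evaluation point α_i, compute m(α_i) mod 7:
  α_1 = 4: Horner steps 6 → 6, so m(4) = 6.
  α_2 = 6: Horner steps 6 → 4, so m(6) = 4.
  α_3 = 5: Horner steps 6 → 5, so m(5) = 5.
  α_4 = 1: Horner steps 6 → 2, so m(1) = 2.
  α_5 = 3: Horner steps 6 → 0, so m(3) = 0.
Codeword c = [6, 4, 5, 2, 0] ∈ F_7^5.


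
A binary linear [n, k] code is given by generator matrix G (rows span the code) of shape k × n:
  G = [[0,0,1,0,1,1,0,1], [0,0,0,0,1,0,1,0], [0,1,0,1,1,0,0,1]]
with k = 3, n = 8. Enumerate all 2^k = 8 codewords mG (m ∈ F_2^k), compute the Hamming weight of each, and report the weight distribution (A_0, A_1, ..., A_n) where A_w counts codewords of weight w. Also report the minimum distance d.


Weight distribution: A_0 = 1, A_2 = 1, A_4 = 5, A_6 = 1. Minimum distance d = 2.

Enumerate all 2^3 = 8 messages m ∈ F_2^3.
For each, compute codeword c = mG in F_2^8, then tally its weight.
  m = 000 → c = 00000000, weight = 0.
  m = 100 → c = 00101101, weight = 4.
  m = 010 → c = 00001010, weight = 2.
  m = 110 → c = 00100111, weight = 4.
  m = 001 → c = 01011001, weight = 4.
  m = 101 → c = 01110100, weight = 4.
  m = 011 → c = 01010011, weight = 4.
  m = 111 → c = 01111110, weight = 6.
Tally weights:
  weight 0: 1 codewords.
  weight 2: 1 codewords.
  weight 4: 5 codewords.
  weight 6: 1 codewords.
Minimum distance d = smallest w > 0 with A_w > 0 = 2.
Sanity: Σ A_w = 8 = 2^3 = 8 ✓.


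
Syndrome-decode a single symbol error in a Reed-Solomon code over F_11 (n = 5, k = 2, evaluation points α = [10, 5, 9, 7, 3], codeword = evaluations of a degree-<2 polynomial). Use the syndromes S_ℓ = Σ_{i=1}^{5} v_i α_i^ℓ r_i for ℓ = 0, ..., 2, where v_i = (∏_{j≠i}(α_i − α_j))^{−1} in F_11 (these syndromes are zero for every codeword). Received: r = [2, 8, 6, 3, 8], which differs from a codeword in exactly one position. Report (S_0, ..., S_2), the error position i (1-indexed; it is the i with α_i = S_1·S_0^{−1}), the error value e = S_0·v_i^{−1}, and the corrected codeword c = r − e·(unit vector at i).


S = (1, 5, 3), error at position 2, error magnitude e = 8, c = [2, 0, 6, 3, 8].

Step 1: column multipliers v_i = (∏_{j≠i}(α_i − α_j))^{−1} mod 11.
  i = 1 (α = 10): (10−5)(10−9)(10−7)(10−3) = 5·1·3·7 = 105 ≡ 6, so v_1 = 6^{−1} = 2 (mod 11).
  i = 2 (α = 5): (5−10)(5−9)(5−7)(5−3) = (−5)·(−4)·(−2)·2 = −80 ≡ 8, so v_2 = 8^{−1} = 7 (mod 11).
  i = 3 (α = 9): (9−10)(9−5)(9−7)(9−3) = (−1)·4·2·6 = −48 ≡ 7, so v_3 = 7^{−1} = 8 (mod 11).
  i = 4 (α = 7): (7−10)(7−5)(7−9)(7−3) = (−3)·2·(−2)·4 = 48 ≡ 4, so v_4 = 4^{−1} = 3 (mod 11).
  i = 5 (α = 3): (3−10)(3−5)(3−9)(3−7) = (−7)·(−2)·(−6)·(−4) = 336 ≡ 6, so v_5 = 6^{−1} = 2 (mod 11).
  v = [2, 7, 8, 3, 2].
Step 2: syndromes of r = [2, 8, 6, 3, 8] (all sums mod 11).
  S_0 = Σ v_i r_i = 2·2 + 7·8 + 8·6 + 3·3 + 2·8 = 133 ≡ 1.
  S_1 = Σ v_i α_i r_i = 2·10·2 + 7·5·8 + 8·9·6 + 3·7·3 + 2·3·8 = 863 ≡ 5.
  α_i^2 mod 11 = [1, 3, 4, 5, 9].
  S_2 = Σ v_i α_i^2 r_i = 2·1·2 + 7·3·8 + 8·4·6 + 3·5·3 + 2·9·8 = 553 ≡ 3.
  S = (1, 5, 3) ≠ 0, so r is not a codeword (an error is present).
Step 3: locate the error. For a single error e at position i, S_ℓ = v_i·e·α_i^ℓ, so α_err = S_1/S_0.
  S_0^{−1} = 1^{−1} = 1 (mod 11), so α_err = 5·1 = 5 ≡ 5 = α_2. Error position i = 2.
  Consistency check: S_2/S_1 = 3·9 = 27 ≡ 5 = α_err ✓ (single-error assumption holds).
Step 4: error magnitude e = S_0/v_2 = S_0·∏_{j≠2}(α_2 − α_j) = 1·8 = 8 ≡ 8 (mod 11).
Step 5: correct position 2: c_2 = r_2 − e = 8 − 8 ≡ 0 (mod 11). Hence c = [2, 0, 6, 3, 8].
  Check: interpolating c through the α_i gives m(x) = 9 + 7·x (degree < 2) with m(α_i) = c_i for every i, so c is indeed a codeword.


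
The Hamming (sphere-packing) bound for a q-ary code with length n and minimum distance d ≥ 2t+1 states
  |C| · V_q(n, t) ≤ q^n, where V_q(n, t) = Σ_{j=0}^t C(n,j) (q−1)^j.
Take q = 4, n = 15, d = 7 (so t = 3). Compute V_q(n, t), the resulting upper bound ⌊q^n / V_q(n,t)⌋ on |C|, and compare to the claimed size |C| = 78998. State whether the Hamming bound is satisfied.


V_q(n, t) = 13276, q^n = 1073741824, Hamming bound = 80878, |C| = 78998 ≤ bound (satisfied).

Step 1: Compute V_q(n, t) = Σ_{j=0}^3 C(n, j) (q−1)^j.
  j = 0: C(15,0)·(3)^0 = 1·1 = 1.
  j = 1: C(15,1)·(3)^1 = 15·3 = 45.
  j = 2: C(15,2)·(3)^2 = 105·9 = 945.
  j = 3: C(15,3)·(3)^3 = 455·27 = 12285.
  V_q(n, t) = 1 + 45 + 945 + 12285 = 13276.
Step 2: q^n = 4^15 = 1073741824.
Step 3: Hamming bound ⌊q^n / V_q(n,t)⌋ = ⌊1073741824/13276⌋ = 80878.
Step 4: Compare |C| = 78998 to 80878: satisfied.
The claimed |C| lies below the Hamming bound.


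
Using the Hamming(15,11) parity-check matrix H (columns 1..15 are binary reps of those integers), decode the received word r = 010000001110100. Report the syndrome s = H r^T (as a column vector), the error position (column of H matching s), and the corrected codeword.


s = (0, 1, 1, 1)^T, error position = 7, corrected codeword c = 010000101110100

Compute s = H r^T mod 2 one row at a time:
  s_1 = 0 + 1 + 1 + 1 + 0 + 1 + 0 + 0 = 4 ≡ 0 (mod 2).
  s_2 = 0 + 0 + 0 + 0 + 0 + 1 + 0 + 0 = 1 ≡ 1 (mod 2).
  s_3 = 1 + 0 + 0 + 0 + 1 + 1 + 0 + 0 = 3 ≡ 1 (mod 2).
  s_4 = 0 + 0 + 0 + 0 + 1 + 1 + 1 + 0 = 3 ≡ 1 (mod 2).
s = (0, 1, 1, 1)^T — this equals column 7 of H (binary 0111), so error is at position 7.
Correct: flip bit 7 of r = 010000001110100 to get c = 010000101110100.


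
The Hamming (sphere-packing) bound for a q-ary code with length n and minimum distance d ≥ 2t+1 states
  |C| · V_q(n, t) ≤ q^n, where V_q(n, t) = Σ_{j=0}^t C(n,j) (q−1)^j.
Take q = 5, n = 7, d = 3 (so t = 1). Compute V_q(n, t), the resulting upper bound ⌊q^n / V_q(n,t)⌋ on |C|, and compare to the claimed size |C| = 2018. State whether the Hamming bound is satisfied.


V_q(n, t) = 29, q^n = 78125, Hamming bound = 2693, |C| = 2018 ≤ bound (satisfied).

Step 1: Compute V_q(n, t) = Σ_{j=0}^1 C(n, j) (q−1)^j.
  j = 0: C(7,0)·(4)^0 = 1·1 = 1.
  j = 1: C(7,1)·(4)^1 = 7·4 = 28.
  V_q(n, t) = 1 + 28 = 29.
Step 2: q^n = 5^7 = 78125.
Step 3: Hamming bound ⌊q^n / V_q(n,t)⌋ = ⌊78125/29⌋ = 2693.
Step 4: Compare |C| = 2018 to 2693: satisfied.
The claimed |C| lies below the Hamming bound.


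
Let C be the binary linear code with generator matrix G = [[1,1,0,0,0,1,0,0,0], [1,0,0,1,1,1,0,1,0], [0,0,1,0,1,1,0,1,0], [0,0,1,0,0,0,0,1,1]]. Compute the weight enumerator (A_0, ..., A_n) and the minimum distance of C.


Weight distribution: A_0 = 1, A_3 = 4, A_4 = 5, A_5 = 4, A_6 = 2. Minimum distance d = 3.

Enumerate all 2^4 = 16 messages m ∈ F_2^4.
For each, compute codeword c = mG in F_2^9, then tally its weight.
  m = 0000 → c = 000000000, weight = 0.
  m = 1000 → c = 110001000, weight = 3.
  m = 0100 → c = 100111010, weight = 5.
  m = 1100 → c = 010110010, weight = 4.
  m = 0010 → c = 001011010, weight = 4.
  m = 1010 → c = 111010010, weight = 5.
  m = 0110 → c = 101100000, weight = 3.
  m = 1110 → c = 011101000, weight = 4.
  m = 0001 → c = 001000011, weight = 3.
  m = 1001 → c = 111001011, weight = 6.
  m = 0101 → c = 101111001, weight = 6.
  m = 1101 → c = 011110001, weight = 5.
  m = 0011 → c = 000011001, weight = 3.
  m = 1011 → c = 110010001, weight = 4.
  m = 0111 → c = 100100011, weight = 4.
  m = 1111 → c = 010101011, weight = 5.
Tally weights:
  weight 0: 1 codewords.
  weight 3: 4 codewords.
  weight 4: 5 codewords.
  weight 5: 4 codewords.
  weight 6: 2 codewords.
Minimum distance d = smallest w > 0 with A_w > 0 = 3.
Sanity: Σ A_w = 16 = 2^4 = 16 ✓.


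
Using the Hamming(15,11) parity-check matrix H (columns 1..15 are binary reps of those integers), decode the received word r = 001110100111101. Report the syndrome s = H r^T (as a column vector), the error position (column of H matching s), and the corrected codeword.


s = (1, 0, 1, 0)^T, error position = 10, corrected codeword c = 001110100011101

Compute s = H r^T mod 2 one row at a time:
  s_1 = 0 + 0 + 1 + 1 + 1 + 1 + 0 + 1 = 5 ≡ 1 (mod 2).
  s_2 = 1 + 1 + 0 + 1 + 1 + 1 + 0 + 1 = 6 ≡ 0 (mod 2).
  s_3 = 0 + 1 + 0 + 1 + 1 + 1 + 0 + 1 = 5 ≡ 1 (mod 2).
  s_4 = 0 + 1 + 1 + 1 + 0 + 1 + 1 + 1 = 6 ≡ 0 (mod 2).
s = (1, 0, 1, 0)^T — this equals column 10 of H (binary 1010), so error is at position 10.
Correct: flip bit 10 of r = 001110100111101 to get c = 001110100011101.


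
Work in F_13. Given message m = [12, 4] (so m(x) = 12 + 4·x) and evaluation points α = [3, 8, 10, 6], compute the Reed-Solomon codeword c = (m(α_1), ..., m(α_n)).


c = [11, 5, 0, 10]

Message polynomial: m(x) = 12 + 4·x (mod 13).
For each evaluation point α_i, compute m(α_i) mod 13:
  α_1 = 3: Horner steps 4 → 11, so m(3) = 11.
  α_2 = 8: Horner steps 4 → 5, so m(8) = 5.
  α_3 = 10: Horner steps 4 → 0, so m(10) = 0.
  α_4 = 6: Horner steps 4 → 10, so m(6) = 10.
Codeword c = [11, 5, 0, 10] ∈ F_13^4.


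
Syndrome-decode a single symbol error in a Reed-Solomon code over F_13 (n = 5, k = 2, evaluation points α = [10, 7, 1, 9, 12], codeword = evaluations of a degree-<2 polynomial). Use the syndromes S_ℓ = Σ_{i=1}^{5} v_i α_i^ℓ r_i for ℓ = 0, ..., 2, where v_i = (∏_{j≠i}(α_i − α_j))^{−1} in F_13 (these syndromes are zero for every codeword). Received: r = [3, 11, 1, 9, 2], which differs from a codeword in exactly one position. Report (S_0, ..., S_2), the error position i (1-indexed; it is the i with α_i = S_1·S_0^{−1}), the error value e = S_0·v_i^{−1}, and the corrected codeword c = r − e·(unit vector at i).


S = (10, 12, 4), error at position 4, error magnitude e = 12, c = [3, 11, 1, 10, 2].

Step 1: column multipliers v_i = (∏_{j≠i}(α_i − α_j))^{−1} mod 13.
  i = 1 (α = 10): (10−7)(10−1)(10−9)(10−12) = 3·9·1·(−2) = −54 ≡ 11, so v_1 = 11^{−1} = 6 (mod 13).
  i = 2 (α = 7): (7−10)(7−1)(7−9)(7−12) = (−3)·6·(−2)·(−5) = −180 ≡ 2, so v_2 = 2^{−1} = 7 (mod 13).
  i = 3 (α = 1): (1−10)(1−7)(1−9)(1−12) = (−9)·(−6)·(−8)·(−11) = 4752 ≡ 7, so v_3 = 7^{−1} = 2 (mod 13).
  i = 4 (α = 9): (9−10)(9−7)(9−1)(9−12) = (−1)·2·8·(−3) = 48 ≡ 9, so v_4 = 9^{−1} = 3 (mod 13).
  i = 5 (α = 12): (12−10)(12−7)(12−1)(12−9) = 2·5·11·3 = 330 ≡ 5, so v_5 = 5^{−1} = 8 (mod 13).
  v = [6, 7, 2, 3, 8].
Step 2: syndromes of r = [3, 11, 1, 9, 2] (all sums mod 13).
  S_0 = Σ v_i r_i = 6·3 + 7·11 + 2·1 + 3·9 + 8·2 = 140 ≡ 10.
  S_1 = Σ v_i α_i r_i = 6·10·3 + 7·7·11 + 2·1·1 + 3·9·9 + 8·12·2 = 1156 ≡ 12.
  α_i^2 mod 13 = [9, 10, 1, 3, 1].
  S_2 = Σ v_i α_i^2 r_i = 6·9·3 + 7·10·11 + 2·1·1 + 3·3·9 + 8·1·2 = 1031 ≡ 4.
  S = (10, 12, 4) ≠ 0, so r is not a codeword (an error is present).
Step 3: locate the error. For a single error e at position i, S_ℓ = v_i·e·α_i^ℓ, so α_err = S_1/S_0.
  S_0^{−1} = 10^{−1} = 4 (mod 13), so α_err = 12·4 = 48 ≡ 9 = α_4. Error position i = 4.
  Consistency check: S_2/S_1 = 4·12 = 48 ≡ 9 = α_err ✓ (single-error assumption holds).
Step 4: error magnitude e = S_0/v_4 = S_0·∏_{j≠4}(α_4 − α_j) = 10·9 = 90 ≡ 12 (mod 13).
Step 5: correct position 4: c_4 = r_4 − e = 9 − 12 ≡ 10 (mod 13). Hence c = [3, 11, 1, 10, 2].
  Check: interpolating c through the α_i gives m(x) = 8 + 6·x (degree < 2) with m(α_i) = c_i for every i, so c is indeed a codeword.


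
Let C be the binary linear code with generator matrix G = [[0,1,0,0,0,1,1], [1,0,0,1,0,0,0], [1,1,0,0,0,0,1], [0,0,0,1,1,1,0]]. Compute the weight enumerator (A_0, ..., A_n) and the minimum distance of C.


Weight distribution: A_0 = 1, A_1 = 1, A_2 = 3, A_3 = 6, A_4 = 3, A_5 = 1, A_6 = 1. Minimum distance d = 1.

Enumerate all 2^4 = 16 messages m ∈ F_2^4.
For each, compute codeword c = mG in F_2^7, then tally its weight.
  m = 0000 → c = 0000000, weight = 0.
  m = 1000 → c = 0100011, weight = 3.
  m = 0100 → c = 1001000, weight = 2.
  m = 1100 → c = 1101011, weight = 5.
  m = 0010 → c = 1100001, weight = 3.
  m = 1010 → c = 1000010, weight = 2.
  m = 0110 → c = 0101001, weight = 3.
  m = 1110 → c = 0001010, weight = 2.
  m = 0001 → c = 0001110, weight = 3.
  m = 1001 → c = 0101101, weight = 4.
  m = 0101 → c = 1000110, weight = 3.
  m = 1101 → c = 1100101, weight = 4.
  m = 0011 → c = 1101111, weight = 6.
  m = 1011 → c = 1001100, weight = 3.
  m = 0111 → c = 0100111, weight = 4.
  m = 1111 → c = 0000100, weight = 1.
Tally weights:
  weight 0: 1 codewords.
  weight 1: 1 codewords.
  weight 2: 3 codewords.
  weight 3: 6 codewords.
  weight 4: 3 codewords.
  weight 5: 1 codewords.
  weight 6: 1 codewords.
Minimum distance d = smallest w > 0 with A_w > 0 = 1.
Sanity: Σ A_w = 16 = 2^4 = 16 ✓.


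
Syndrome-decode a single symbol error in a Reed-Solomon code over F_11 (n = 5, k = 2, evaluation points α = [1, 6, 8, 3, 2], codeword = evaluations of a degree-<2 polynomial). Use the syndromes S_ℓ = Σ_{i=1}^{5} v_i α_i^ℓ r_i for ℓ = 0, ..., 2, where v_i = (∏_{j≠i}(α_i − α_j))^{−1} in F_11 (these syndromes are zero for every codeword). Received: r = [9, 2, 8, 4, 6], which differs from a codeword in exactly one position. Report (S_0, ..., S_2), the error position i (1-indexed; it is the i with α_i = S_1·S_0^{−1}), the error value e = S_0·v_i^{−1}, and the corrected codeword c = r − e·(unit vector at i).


S = (3, 6, 1), error at position 5, error magnitude e = 5, c = [9, 2, 8, 4, 1].

Step 1: column multipliers v_i = (∏_{j≠i}(α_i − α_j))^{−1} mod 11.
  i = 1 (α = 1): (1−6)(1−8)(1−3)(1−2) = (−5)·(−7)·(−2)·(−1) = 70 ≡ 4, so v_1 = 4^{−1} = 3 (mod 11).
  i = 2 (α = 6): (6−1)(6−8)(6−3)(6−2) = 5·(−2)·3·4 = −120 ≡ 1, so v_2 = 1^{−1} = 1 (mod 11).
  i = 3 (α = 8): (8−1)(8−6)(8−3)(8−2) = 7·2·5·6 = 420 ≡ 2, so v_3 = 2^{−1} = 6 (mod 11).
  i = 4 (α = 3): (3−1)(3−6)(3−8)(3−2) = 2·(−3)·(−5)·1 = 30 ≡ 8, so v_4 = 8^{−1} = 7 (mod 11).
  i = 5 (α = 2): (2−1)(2−6)(2−8)(2−3) = 1·(−4)·(−6)·(−1) = −24 ≡ 9, so v_5 = 9^{−1} = 5 (mod 11).
  v = [3, 1, 6, 7, 5].
Step 2: syndromes of r = [9, 2, 8, 4, 6] (all sums mod 11).
  S_0 = Σ v_i r_i = 3·9 + 1·2 + 6·8 + 7·4 + 5·6 = 135 ≡ 3.
  S_1 = Σ v_i α_i r_i = 3·1·9 + 1·6·2 + 6·8·8 + 7·3·4 + 5·2·6 = 567 ≡ 6.
  α_i^2 mod 11 = [1, 3, 9, 9, 4].
  S_2 = Σ v_i α_i^2 r_i = 3·1·9 + 1·3·2 + 6·9·8 + 7·9·4 + 5·4·6 = 837 ≡ 1.
  S = (3, 6, 1) ≠ 0, so r is not a codeword (an error is present).
Step 3: locate the error. For a single error e at position i, S_ℓ = v_i·e·α_i^ℓ, so α_err = S_1/S_0.
  S_0^{−1} = 3^{−1} = 4 (mod 11), so α_err = 6·4 = 24 ≡ 2 = α_5. Error position i = 5.
  Consistency check: S_2/S_1 = 1·2 = 2 ≡ 2 = α_err ✓ (single-error assumption holds).
Step 4: error magnitude e = S_0/v_5 = S_0·∏_{j≠5}(α_5 − α_j) = 3·9 = 27 ≡ 5 (mod 11).
Step 5: correct position 5: c_5 = r_5 − e = 6 − 5 ≡ 1 (mod 11). Hence c = [9, 2, 8, 4, 1].
  Check: interpolating c through the α_i gives m(x) = 6 + 3·x (degree < 2) with m(α_i) = c_i for every i, so c is indeed a codeword.


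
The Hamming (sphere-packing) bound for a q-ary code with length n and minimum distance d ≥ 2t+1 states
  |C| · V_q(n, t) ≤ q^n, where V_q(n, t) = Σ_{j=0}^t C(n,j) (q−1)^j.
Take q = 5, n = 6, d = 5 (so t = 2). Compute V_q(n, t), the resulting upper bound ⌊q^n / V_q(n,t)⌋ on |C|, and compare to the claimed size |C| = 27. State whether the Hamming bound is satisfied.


V_q(n, t) = 265, q^n = 15625, Hamming bound = 58, |C| = 27 ≤ bound (satisfied).

Step 1: Compute V_q(n, t) = Σ_{j=0}^2 C(n, j) (q−1)^j.
  j = 0: C(6,0)·(4)^0 = 1·1 = 1.
  j = 1: C(6,1)·(4)^1 = 6·4 = 24.
  j = 2: C(6,2)·(4)^2 = 15·16 = 240.
  V_q(n, t) = 1 + 24 + 240 = 265.
Step 2: q^n = 5^6 = 15625.
Step 3: Hamming bound ⌊q^n / V_q(n,t)⌋ = ⌊15625/265⌋ = 58.
Step 4: Compare |C| = 27 to 58: satisfied.
The claimed |C| lies below the Hamming bound.


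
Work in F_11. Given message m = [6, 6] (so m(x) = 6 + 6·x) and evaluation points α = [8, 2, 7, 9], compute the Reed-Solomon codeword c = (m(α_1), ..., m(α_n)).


c = [10, 7, 4, 5]

Message polynomial: m(x) = 6 + 6·x (mod 11).
For each evaluation point α_i, compute m(α_i) mod 11:
  α_1 = 8: Horner steps 6 → 10, so m(8) = 10.
  α_2 = 2: Horner steps 6 → 7, so m(2) = 7.
  α_3 = 7: Horner steps 6 → 4, so m(7) = 4.
  α_4 = 9: Horner steps 6 → 5, so m(9) = 5.
Codeword c = [10, 7, 4, 5] ∈ F_11^4.


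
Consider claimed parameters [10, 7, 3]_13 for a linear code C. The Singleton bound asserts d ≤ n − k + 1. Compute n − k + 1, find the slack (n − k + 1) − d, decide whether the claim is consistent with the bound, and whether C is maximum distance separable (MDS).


Singleton RHS = n − k + 1 = 4, slack = 1, bound satisfied, not MDS.

Singleton bound: d ≤ n − k + 1.
Here n = 10, k = 7, so n − k + 1 = 4.
Given d = 3, check d ≤ 4: YES.
Slack = (n − k + 1) − d = 1.
The code is NOT MDS (slack = 1 > 0).
Description: the claimed parameters are [10, 7, 3]_13; such a code would be non-MDS.


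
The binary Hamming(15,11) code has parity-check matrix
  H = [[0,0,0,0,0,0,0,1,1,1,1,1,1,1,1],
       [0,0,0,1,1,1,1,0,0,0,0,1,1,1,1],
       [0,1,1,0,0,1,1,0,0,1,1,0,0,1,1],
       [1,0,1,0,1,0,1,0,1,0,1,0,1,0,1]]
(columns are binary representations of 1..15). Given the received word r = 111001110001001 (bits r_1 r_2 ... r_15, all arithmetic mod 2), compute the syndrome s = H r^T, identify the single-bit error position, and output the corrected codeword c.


s = (1, 0, 1, 0)^T, error position = 10, corrected codeword c = 111001110101001

Compute s = H r^T mod 2 one row at a time:
  s_1 = 1 + 0 + 0 + 0 + 1 + 0 + 0 + 1 = 3 ≡ 1 (mod 2).
  s_2 = 0 + 0 + 1 + 1 + 1 + 0 + 0 + 1 = 4 ≡ 0 (mod 2).
  s_3 = 1 + 1 + 1 + 1 + 0 + 0 + 0 + 1 = 5 ≡ 1 (mod 2).
  s_4 = 1 + 1 + 0 + 1 + 0 + 0 + 0 + 1 = 4 ≡ 0 (mod 2).
s = (1, 0, 1, 0)^T — this equals column 10 of H (binary 1010), so error is at position 10.
Correct: flip bit 10 of r = 111001110001001 to get c = 111001110101001.


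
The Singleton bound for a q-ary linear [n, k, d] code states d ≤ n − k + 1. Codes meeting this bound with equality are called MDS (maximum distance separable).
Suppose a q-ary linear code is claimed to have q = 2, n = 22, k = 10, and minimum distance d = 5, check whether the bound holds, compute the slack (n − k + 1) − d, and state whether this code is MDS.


Singleton RHS = n − k + 1 = 13, slack = 8, bound satisfied, not MDS.

Singleton bound: d ≤ n − k + 1.
Here n = 22, k = 10, so n − k + 1 = 13.
Given d = 5, check d ≤ 13: YES.
Slack = (n − k + 1) − d = 8.
The code is NOT MDS (slack = 8 > 0).
Description: the claimed parameters are [22, 10, 5]_2; such a code would be non-MDS.


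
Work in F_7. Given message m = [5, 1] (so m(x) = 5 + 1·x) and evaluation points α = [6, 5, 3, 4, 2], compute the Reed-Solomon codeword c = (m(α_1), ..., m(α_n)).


c = [4, 3, 1, 2, 0]

Message polynomial: m(x) = 5 + 1·x (mod 7).
For each evaluation point α_i, compute m(α_i) mod 7:
  α_1 = 6: Horner steps 1 → 4, so m(6) = 4.
  α_2 = 5: Horner steps 1 → 3, so m(5) = 3.
  α_3 = 3: Horner steps 1 → 1, so m(3) = 1.
  α_4 = 4: Horner steps 1 → 2, so m(4) = 2.
  α_5 = 2: Horner steps 1 → 0, so m(2) = 0.
Codeword c = [4, 3, 1, 2, 0] ∈ F_7^5.


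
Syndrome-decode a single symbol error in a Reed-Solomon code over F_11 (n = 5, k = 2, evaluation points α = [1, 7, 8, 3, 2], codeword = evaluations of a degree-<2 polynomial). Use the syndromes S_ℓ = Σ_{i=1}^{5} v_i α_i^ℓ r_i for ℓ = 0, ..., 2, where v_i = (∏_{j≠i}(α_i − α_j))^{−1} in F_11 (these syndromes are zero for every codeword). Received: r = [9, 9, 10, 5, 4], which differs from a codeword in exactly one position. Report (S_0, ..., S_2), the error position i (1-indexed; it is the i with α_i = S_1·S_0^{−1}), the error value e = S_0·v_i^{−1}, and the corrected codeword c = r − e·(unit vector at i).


S = (4, 4, 4), error at position 1, error magnitude e = 6, c = [3, 9, 10, 5, 4].

Step 1: column multipliers v_i = (∏_{j≠i}(α_i − α_j))^{−1} mod 11.
  i = 1 (α = 1): (1−7)(1−8)(1−3)(1−2) = (−6)·(−7)·(−2)·(−1) = 84 ≡ 7, so v_1 = 7^{−1} = 8 (mod 11).
  i = 2 (α = 7): (7−1)(7−8)(7−3)(7−2) = 6·(−1)·4·5 = −120 ≡ 1, so v_2 = 1^{−1} = 1 (mod 11).
  i = 3 (α = 8): (8−1)(8−7)(8−3)(8−2) = 7·1·5·6 = 210 ≡ 1, so v_3 = 1^{−1} = 1 (mod 11).
  i = 4 (α = 3): (3−1)(3−7)(3−8)(3−2) = 2·(−4)·(−5)·1 = 40 ≡ 7, so v_4 = 7^{−1} = 8 (mod 11).
  i = 5 (α = 2): (2−1)(2−7)(2−8)(2−3) = 1·(−5)·(−6)·(−1) = −30 ≡ 3, so v_5 = 3^{−1} = 4 (mod 11).
  v = [8, 1, 1, 8, 4].
Step 2: syndromes of r = [9, 9, 10, 5, 4] (all sums mod 11).
  S_0 = Σ v_i r_i = 8·9 + 1·9 + 1·10 + 8·5 + 4·4 = 147 ≡ 4.
  S_1 = Σ v_i α_i r_i = 8·1·9 + 1·7·9 + 1·8·10 + 8·3·5 + 4·2·4 = 367 ≡ 4.
  α_i^2 mod 11 = [1, 5, 9, 9, 4].
  S_2 = Σ v_i α_i^2 r_i = 8·1·9 + 1·5·9 + 1·9·10 + 8·9·5 + 4·4·4 = 631 ≡ 4.
  S = (4, 4, 4) ≠ 0, so r is not a codeword (an error is present).
Step 3: locate the error. For a single error e at position i, S_ℓ = v_i·e·α_i^ℓ, so α_err = S_1/S_0.
  S_0^{−1} = 4^{−1} = 3 (mod 11), so α_err = 4·3 = 12 ≡ 1 = α_1. Error position i = 1.
  Consistency check: S_2/S_1 = 4·3 = 12 ≡ 1 = α_err ✓ (single-error assumption holds).
Step 4: error magnitude e = S_0/v_1 = S_0·∏_{j≠1}(α_1 − α_j) = 4·7 = 28 ≡ 6 (mod 11).
Step 5: correct position 1: c_1 = r_1 − e = 9 − 6 ≡ 3 (mod 11). Hence c = [3, 9, 10, 5, 4].
  Check: interpolating c through the α_i gives m(x) = 2 + 1·x (degree < 2) with m(α_i) = c_i for every i, so c is indeed a codeword.


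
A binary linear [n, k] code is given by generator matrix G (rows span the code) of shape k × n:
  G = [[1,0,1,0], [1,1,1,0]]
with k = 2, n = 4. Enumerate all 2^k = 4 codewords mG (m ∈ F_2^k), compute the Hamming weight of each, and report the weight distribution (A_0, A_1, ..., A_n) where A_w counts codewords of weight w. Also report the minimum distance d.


Weight distribution: A_0 = 1, A_1 = 1, A_2 = 1, A_3 = 1. Minimum distance d = 1.

Enumerate all 2^2 = 4 messages m ∈ F_2^2.
For each, compute codeword c = mG in F_2^4, then tally its weight.
  m = 00 → c = 0000, weight = 0.
  m = 10 → c = 1010, weight = 2.
  m = 01 → c = 1110, weight = 3.
  m = 11 → c = 0100, weight = 1.
Tally weights:
  weight 0: 1 codewords.
  weight 1: 1 codewords.
  weight 2: 1 codewords.
  weight 3: 1 codewords.
Minimum distance d = smallest w > 0 with A_w > 0 = 1.
Sanity: Σ A_w = 4 = 2^2 = 4 ✓.


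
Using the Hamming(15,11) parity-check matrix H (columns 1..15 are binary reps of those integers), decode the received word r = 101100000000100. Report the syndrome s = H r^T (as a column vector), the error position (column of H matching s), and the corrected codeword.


s = (1, 0, 1, 1)^T, error position = 11, corrected codeword c = 101100000010100

Compute s = H r^T mod 2 one row at a time:
  s_1 = 0 + 0 + 0 + 0 + 0 + 1 + 0 + 0 = 1 ≡ 1 (mod 2).
  s_2 = 1 + 0 + 0 + 0 + 0 + 1 + 0 + 0 = 2 ≡ 0 (mod 2).
  s_3 = 0 + 1 + 0 + 0 + 0 + 0 + 0 + 0 = 1 ≡ 1 (mod 2).
  s_4 = 1 + 1 + 0 + 0 + 0 + 0 + 1 + 0 = 3 ≡ 1 (mod 2).
s = (1, 0, 1, 1)^T — this equals column 11 of H (binary 1011), so error is at position 11.
Correct: flip bit 11 of r = 101100000000100 to get c = 101100000010100.


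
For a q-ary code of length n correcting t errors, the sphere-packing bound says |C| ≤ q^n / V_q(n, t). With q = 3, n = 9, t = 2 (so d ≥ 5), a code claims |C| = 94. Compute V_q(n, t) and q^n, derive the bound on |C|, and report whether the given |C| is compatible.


V_q(n, t) = 163, q^n = 19683, Hamming bound = 120, |C| = 94 ≤ bound (satisfied).

Step 1: Compute V_q(n, t) = Σ_{j=0}^2 C(n, j) (q−1)^j.
  j = 0: C(9,0)·(2)^0 = 1·1 = 1.
  j = 1: C(9,1)·(2)^1 = 9·2 = 18.
  j = 2: C(9,2)·(2)^2 = 36·4 = 144.
  V_q(n, t) = 1 + 18 + 144 = 163.
Step 2: q^n = 3^9 = 19683.
Step 3: Hamming bound ⌊q^n / V_q(n,t)⌋ = ⌊19683/163⌋ = 120.
Step 4: Compare |C| = 94 to 120: satisfied.
The claimed |C| lies below the Hamming bound.


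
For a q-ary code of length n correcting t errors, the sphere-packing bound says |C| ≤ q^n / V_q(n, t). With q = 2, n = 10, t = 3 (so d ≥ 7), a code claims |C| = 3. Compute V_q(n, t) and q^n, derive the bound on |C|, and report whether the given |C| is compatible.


V_q(n, t) = 176, q^n = 1024, Hamming bound = 5, |C| = 3 ≤ bound (satisfied).

Step 1: Compute V_q(n, t) = Σ_{j=0}^3 C(n, j) (q−1)^j.
  j = 0: C(10,0)·(1)^0 = 1·1 = 1.
  j = 1: C(10,1)·(1)^1 = 10·1 = 10.
  j = 2: C(10,2)·(1)^2 = 45·1 = 45.
  j = 3: C(10,3)·(1)^3 = 120·1 = 120.
  V_q(n, t) = 1 + 10 + 45 + 120 = 176.
Step 2: q^n = 2^10 = 1024.
Step 3: Hamming bound ⌊q^n / V_q(n,t)⌋ = ⌊1024/176⌋ = 5.
Step 4: Compare |C| = 3 to 5: satisfied.
The claimed |C| lies below the Hamming bound.


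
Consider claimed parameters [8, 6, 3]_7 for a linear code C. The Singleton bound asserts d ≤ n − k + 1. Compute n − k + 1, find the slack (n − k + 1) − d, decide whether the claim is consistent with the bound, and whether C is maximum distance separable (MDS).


Singleton RHS = n − k + 1 = 3, slack = 0, bound satisfied, MDS.

Singleton bound: d ≤ n − k + 1.
Here n = 8, k = 6, so n − k + 1 = 3.
Given d = 3, check d ≤ 3: YES.
Slack = (n − k + 1) − d = 0.
The code is MDS (slack = 0).
Description: the claimed parameters are [8, 6, 3]_7; such a code would be MDS (meets Singleton bound).


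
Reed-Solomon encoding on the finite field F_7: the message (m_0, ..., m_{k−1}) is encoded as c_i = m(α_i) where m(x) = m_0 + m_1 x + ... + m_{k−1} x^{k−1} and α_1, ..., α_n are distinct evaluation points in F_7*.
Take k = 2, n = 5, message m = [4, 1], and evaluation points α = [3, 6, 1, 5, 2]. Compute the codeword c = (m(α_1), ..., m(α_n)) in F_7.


c = [0, 3, 5, 2, 6]

Message polynomial: m(x) = 4 + 1·x (mod 7).
For each evaluation point α_i, compute m(α_i) mod 7:
  α_1 = 3: Horner steps 1 → 0, so m(3) = 0.
  α_2 = 6: Horner steps 1 → 3, so m(6) = 3.
  α_3 = 1: Horner steps 1 → 5, so m(1) = 5.
  α_4 = 5: Horner steps 1 → 2, so m(5) = 2.
  α_5 = 2: Horner steps 1 → 6, so m(2) = 6.
Codeword c = [0, 3, 5, 2, 6] ∈ F_7^5.


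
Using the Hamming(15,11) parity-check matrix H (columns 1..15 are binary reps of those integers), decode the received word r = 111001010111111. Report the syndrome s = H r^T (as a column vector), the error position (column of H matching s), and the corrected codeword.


s = (1, 1, 1, 1)^T, error position = 15, corrected codeword c = 111001010111110

Compute s = H r^T mod 2 one row at a time:
  s_1 = 1 + 0 + 1 + 1 + 1 + 1 + 1 + 1 = 7 ≡ 1 (mod 2).
  s_2 = 0 + 0 + 1 + 0 + 1 + 1 + 1 + 1 = 5 ≡ 1 (mod 2).
  s_3 = 1 + 1 + 1 + 0 + 1 + 1 + 1 + 1 = 7 ≡ 1 (mod 2).
  s_4 = 1 + 1 + 0 + 0 + 0 + 1 + 1 + 1 = 5 ≡ 1 (mod 2).
s = (1, 1, 1, 1)^T — this equals column 15 of H (binary 1111), so error is at position 15.
Correct: flip bit 15 of r = 111001010111111 to get c = 111001010111110.


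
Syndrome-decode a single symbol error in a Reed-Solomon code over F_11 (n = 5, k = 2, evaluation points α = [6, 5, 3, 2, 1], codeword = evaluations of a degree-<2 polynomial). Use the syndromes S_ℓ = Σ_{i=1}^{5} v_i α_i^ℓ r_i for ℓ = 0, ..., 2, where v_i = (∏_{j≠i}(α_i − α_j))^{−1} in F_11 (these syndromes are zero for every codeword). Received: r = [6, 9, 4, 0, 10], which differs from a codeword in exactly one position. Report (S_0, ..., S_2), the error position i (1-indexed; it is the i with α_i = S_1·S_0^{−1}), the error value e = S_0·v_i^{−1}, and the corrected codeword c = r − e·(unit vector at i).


S = (7, 3, 6), error at position 4, error magnitude e = 4, c = [6, 9, 4, 7, 10].

Step 1: column multipliers v_i = (∏_{j≠i}(α_i − α_j))^{−1} mod 11.
  i = 1 (α = 6): (6−5)(6−3)(6−2)(6−1) = 1·3·4·5 = 60 ≡ 5, so v_1 = 5^{−1} = 9 (mod 11).
  i = 2 (α = 5): (5−6)(5−3)(5−2)(5−1) = (−1)·2·3·4 = −24 ≡ 9, so v_2 = 9^{−1} = 5 (mod 11).
  i = 3 (α = 3): (3−6)(3−5)(3−2)(3−1) = (−3)·(−2)·1·2 = 12 ≡ 1, so v_3 = 1^{−1} = 1 (mod 11).
  i = 4 (α = 2): (2−6)(2−5)(2−3)(2−1) = (−4)·(−3)·(−1)·1 = −12 ≡ 10, so v_4 = 10^{−1} = 10 (mod 11).
  i = 5 (α = 1): (1−6)(1−5)(1−3)(1−2) = (−5)·(−4)·(−2)·(−1) = 40 ≡ 7, so v_5 = 7^{−1} = 8 (mod 11).
  v = [9, 5, 1, 10, 8].
Step 2: syndromes of r = [6, 9, 4, 0, 10] (all sums mod 11).
  S_0 = Σ v_i r_i = 9·6 + 5·9 + 1·4 + 10·0 + 8·10 = 183 ≡ 7.
  S_1 = Σ v_i α_i r_i = 9·6·6 + 5·5·9 + 1·3·4 + 10·2·0 + 8·1·10 = 641 ≡ 3.
  α_i^2 mod 11 = [3, 3, 9, 4, 1].
  S_2 = Σ v_i α_i^2 r_i = 9·3·6 + 5·3·9 + 1·9·4 + 10·4·0 + 8·1·10 = 413 ≡ 6.
  S = (7, 3, 6) ≠ 0, so r is not a codeword (an error is present).
Step 3: locate the error. For a single error e at position i, S_ℓ = v_i·e·α_i^ℓ, so α_err = S_1/S_0.
  S_0^{−1} = 7^{−1} = 8 (mod 11), so α_err = 3·8 = 24 ≡ 2 = α_4. Error position i = 4.
  Consistency check: S_2/S_1 = 6·4 = 24 ≡ 2 = α_err ✓ (single-error assumption holds).
Step 4: error magnitude e = S_0/v_4 = S_0·∏_{j≠4}(α_4 − α_j) = 7·10 = 70 ≡ 4 (mod 11).
Step 5: correct position 4: c_4 = r_4 − e = 0 − 4 ≡ 7 (mod 11). Hence c = [6, 9, 4, 7, 10].
  Check: interpolating c through the α_i gives m(x) = 2 + 8·x (degree < 2) with m(α_i) = c_i for every i, so c is indeed a codeword.


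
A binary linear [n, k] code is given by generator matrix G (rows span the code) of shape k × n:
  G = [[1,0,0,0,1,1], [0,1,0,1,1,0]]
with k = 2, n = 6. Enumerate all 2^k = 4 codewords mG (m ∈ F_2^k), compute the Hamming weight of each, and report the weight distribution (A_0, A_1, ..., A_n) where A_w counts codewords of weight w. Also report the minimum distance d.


Weight distribution: A_0 = 1, A_3 = 2, A_4 = 1. Minimum distance d = 3.

Enumerate all 2^2 = 4 messages m ∈ F_2^2.
For each, compute codeword c = mG in F_2^6, then tally its weight.
  m = 00 → c = 000000, weight = 0.
  m = 10 → c = 100011, weight = 3.
  m = 01 → c = 010110, weight = 3.
  m = 11 → c = 110101, weight = 4.
Tally weights:
  weight 0: 1 codewords.
  weight 3: 2 codewords.
  weight 4: 1 codewords.
Minimum distance d = smallest w > 0 with A_w > 0 = 3.
Sanity: Σ A_w = 4 = 2^2 = 4 ✓.


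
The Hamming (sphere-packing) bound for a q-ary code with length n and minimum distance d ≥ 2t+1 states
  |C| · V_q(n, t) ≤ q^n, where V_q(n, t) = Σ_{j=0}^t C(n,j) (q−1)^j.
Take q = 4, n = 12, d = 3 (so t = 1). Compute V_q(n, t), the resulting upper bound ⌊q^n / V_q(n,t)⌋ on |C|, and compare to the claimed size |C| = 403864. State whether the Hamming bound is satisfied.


V_q(n, t) = 37, q^n = 16777216, Hamming bound = 453438, |C| = 403864 ≤ bound (satisfied).

Step 1: Compute V_q(n, t) = Σ_{j=0}^1 C(n, j) (q−1)^j.
  j = 0: C(12,0)·(3)^0 = 1·1 = 1.
  j = 1: C(12,1)·(3)^1 = 12·3 = 36.
  V_q(n, t) = 1 + 36 = 37.
Step 2: q^n = 4^12 = 16777216.
Step 3: Hamming bound ⌊q^n / V_q(n,t)⌋ = ⌊16777216/37⌋ = 453438.
Step 4: Compare |C| = 403864 to 453438: satisfied.
The claimed |C| lies below the Hamming bound.


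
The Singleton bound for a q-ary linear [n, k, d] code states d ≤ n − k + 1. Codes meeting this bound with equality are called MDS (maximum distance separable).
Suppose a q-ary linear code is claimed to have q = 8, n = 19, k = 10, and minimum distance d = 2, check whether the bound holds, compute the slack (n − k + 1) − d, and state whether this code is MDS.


Singleton RHS = n − k + 1 = 10, slack = 8, bound satisfied, not MDS.

Singleton bound: d ≤ n − k + 1.
Here n = 19, k = 10, so n − k + 1 = 10.
Given d = 2, check d ≤ 10: YES.
Slack = (n − k + 1) − d = 8.
The code is NOT MDS (slack = 8 > 0).
Description: the claimed parameters are [19, 10, 2]_8; such a code would be non-MDS.


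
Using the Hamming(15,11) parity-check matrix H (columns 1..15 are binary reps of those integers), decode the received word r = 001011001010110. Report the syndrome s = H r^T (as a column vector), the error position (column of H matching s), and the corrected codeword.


s = (0, 0, 0, 1)^T, error position = 1, corrected codeword c = 101011001010110

Compute s = H r^T mod 2 one row at a time:
  s_1 = 0 + 1 + 0 + 1 + 0 + 1 + 1 + 0 = 4 ≡ 0 (mod 2).
  s_2 = 0 + 1 + 1 + 0 + 0 + 1 + 1 + 0 = 4 ≡ 0 (mod 2).
  s_3 = 0 + 1 + 1 + 0 + 0 + 1 + 1 + 0 = 4 ≡ 0 (mod 2).
  s_4 = 0 + 1 + 1 + 0 + 1 + 1 + 1 + 0 = 5 ≡ 1 (mod 2).
s = (0, 0, 0, 1)^T — this equals column 1 of H (binary 0001), so error is at position 1.
Correct: flip bit 1 of r = 001011001010110 to get c = 101011001010110.


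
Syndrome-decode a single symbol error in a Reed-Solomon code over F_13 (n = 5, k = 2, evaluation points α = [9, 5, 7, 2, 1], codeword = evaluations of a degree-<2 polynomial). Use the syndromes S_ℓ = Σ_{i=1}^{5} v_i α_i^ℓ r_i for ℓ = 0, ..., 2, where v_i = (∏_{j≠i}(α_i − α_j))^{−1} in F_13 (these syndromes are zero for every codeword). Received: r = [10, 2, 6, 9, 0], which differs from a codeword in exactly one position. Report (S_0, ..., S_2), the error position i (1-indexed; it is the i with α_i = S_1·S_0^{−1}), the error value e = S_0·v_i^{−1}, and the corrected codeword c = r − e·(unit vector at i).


S = (11, 11, 11), error at position 5, error magnitude e = 6, c = [10, 2, 6, 9, 7].

Step 1: column multipliers v_i = (∏_{j≠i}(α_i − α_j))^{−1} mod 13.
  i = 1 (α = 9): (9−5)(9−7)(9−2)(9−1) = 4·2·7·8 = 448 ≡ 6, so v_1 = 6^{−1} = 11 (mod 13).
  i = 2 (α = 5): (5−9)(5−7)(5−2)(5−1) = (−4)·(−2)·3·4 = 96 ≡ 5, so v_2 = 5^{−1} = 8 (mod 13).
  i = 3 (α = 7): (7−9)(7−5)(7−2)(7−1) = (−2)·2·5·6 = −120 ≡ 10, so v_3 = 10^{−1} = 4 (mod 13).
  i = 4 (α = 2): (2−9)(2−5)(2−7)(2−1) = (−7)·(−3)·(−5)·1 = −105 ≡ 12, so v_4 = 12^{−1} = 12 (mod 13).
  i = 5 (α = 1): (1−9)(1−5)(1−7)(1−2) = (−8)·(−4)·(−6)·(−1) = 192 ≡ 10, so v_5 = 10^{−1} = 4 (mod 13).
  v = [11, 8, 4, 12, 4].
Step 2: syndromes of r = [10, 2, 6, 9, 0] (all sums mod 13).
  S_0 = Σ v_i r_i = 11·10 + 8·2 + 4·6 + 12·9 + 4·0 = 258 ≡ 11.
  S_1 = Σ v_i α_i r_i = 11·9·10 + 8·5·2 + 4·7·6 + 12·2·9 + 4·1·0 = 1454 ≡ 11.
  α_i^2 mod 13 = [3, 12, 10, 4, 1].
  S_2 = Σ v_i α_i^2 r_i = 11·3·10 + 8·12·2 + 4·10·6 + 12·4·9 + 4·1·0 = 1194 ≡ 11.
  S = (11, 11, 11) ≠ 0, so r is not a codeword (an error is present).
Step 3: locate the error. For a single error e at position i, S_ℓ = v_i·e·α_i^ℓ, so α_err = S_1/S_0.
  S_0^{−1} = 11^{−1} = 6 (mod 13), so α_err = 11·6 = 66 ≡ 1 = α_5. Error position i = 5.
  Consistency check: S_2/S_1 = 11·6 = 66 ≡ 1 = α_err ✓ (single-error assumption holds).
Step 4: error magnitude e = S_0/v_5 = S_0·∏_{j≠5}(α_5 − α_j) = 11·10 = 110 ≡ 6 (mod 13).
Step 5: correct position 5: c_5 = r_5 − e = 0 − 6 ≡ 7 (mod 13). Hence c = [10, 2, 6, 9, 7].
  Check: interpolating c through the α_i gives m(x) = 5 + 2·x (degree < 2) with m(α_i) = c_i for every i, so c is indeed a codeword.
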